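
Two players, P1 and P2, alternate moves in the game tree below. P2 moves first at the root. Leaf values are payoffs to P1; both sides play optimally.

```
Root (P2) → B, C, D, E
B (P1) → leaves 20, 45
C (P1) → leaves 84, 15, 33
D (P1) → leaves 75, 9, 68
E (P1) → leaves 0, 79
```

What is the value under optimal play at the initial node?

45

B (P1): max(20, 45) = 45
C (P1): max(84, 15, 33) = 84
D (P1): max(75, 9, 68) = 75
E (P1): max(0, 79) = 79
Root (P2): min(45, 84, 75, 79) = 45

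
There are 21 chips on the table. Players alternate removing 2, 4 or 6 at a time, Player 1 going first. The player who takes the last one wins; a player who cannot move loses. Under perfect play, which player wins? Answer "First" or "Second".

Compute winning (W) and losing (L) positions by backward induction:
i:   0  1  2  3  4  5  6  7  8  9 10 11 12 13 14 15 16 17 18 19 20 21
     L  L  W  W  W  W  W  W  L  L  W  W  W  W  W  W  L  L  W  W  W  W
Position 21 is W, so the first player wins.

First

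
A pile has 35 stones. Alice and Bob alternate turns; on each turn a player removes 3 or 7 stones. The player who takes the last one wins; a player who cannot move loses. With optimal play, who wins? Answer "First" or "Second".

First

i:   0  1  2  3  4  5  6  7  8  9 10 11 12 13 14 15 16 17 18 19 20 21 22 23 24 25 26 27 28 29 30 31 32 33 34 35
     L  L  L  W  W  W  L  W  W  W  L  L  L  W  W  W  L  W  W  W  L  L  L  W  W  W  L  W  W  W  L  L  L  W  W  W
Position 35 is W, so the first player wins.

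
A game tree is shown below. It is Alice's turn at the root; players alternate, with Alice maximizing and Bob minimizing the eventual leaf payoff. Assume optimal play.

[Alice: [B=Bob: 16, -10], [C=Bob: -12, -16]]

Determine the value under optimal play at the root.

B (Bob): min(16, -10) = -10
C (Bob): min(-12, -16) = -16
Root (Alice): max(-10, -16) = -10

-10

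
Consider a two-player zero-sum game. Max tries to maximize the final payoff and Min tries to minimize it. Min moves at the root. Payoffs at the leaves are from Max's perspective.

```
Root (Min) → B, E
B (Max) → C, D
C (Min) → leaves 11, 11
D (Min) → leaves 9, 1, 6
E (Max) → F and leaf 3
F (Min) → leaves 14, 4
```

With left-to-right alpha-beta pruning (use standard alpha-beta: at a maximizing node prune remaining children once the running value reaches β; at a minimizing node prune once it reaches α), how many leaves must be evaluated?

C [α=-∞,β=+∞]: v=11
D [α=11,β=+∞]: v=9 after child 1 ≤ α → α-cutoff, skip 2
B [α=-∞,β=+∞]: v=11
F [α=-∞,β=11]: v=4
E [α=-∞,β=11]: v=4
Root [α=-∞,β=+∞]: v=4
Leaves evaluated: 6 of 8.

6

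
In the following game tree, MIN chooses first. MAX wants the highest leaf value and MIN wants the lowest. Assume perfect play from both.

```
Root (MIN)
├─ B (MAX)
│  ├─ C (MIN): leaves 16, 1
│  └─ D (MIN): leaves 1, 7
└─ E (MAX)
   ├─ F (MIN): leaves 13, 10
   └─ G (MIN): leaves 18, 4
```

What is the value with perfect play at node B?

C: min(16, 1) = 1
D: min(1, 7) = 1
B: max(1, 1) = 1

1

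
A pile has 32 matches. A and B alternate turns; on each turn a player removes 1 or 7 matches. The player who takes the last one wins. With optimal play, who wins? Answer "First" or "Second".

Second

Positions where the player to move wins (W) vs loses (L):
i:   0  1  2  3  4  5  6  7  8  9 10 11 12 13 14 15 16 17 18 19 20 21 22 23 24 25 26 27 28 29 30 31 32
     L  W  L  W  L  W  L  W  L  W  L  W  L  W  L  W  L  W  L  W  L  W  L  W  L  W  L  W  L  W  L  W  L
Position 32 is L, so the second player wins.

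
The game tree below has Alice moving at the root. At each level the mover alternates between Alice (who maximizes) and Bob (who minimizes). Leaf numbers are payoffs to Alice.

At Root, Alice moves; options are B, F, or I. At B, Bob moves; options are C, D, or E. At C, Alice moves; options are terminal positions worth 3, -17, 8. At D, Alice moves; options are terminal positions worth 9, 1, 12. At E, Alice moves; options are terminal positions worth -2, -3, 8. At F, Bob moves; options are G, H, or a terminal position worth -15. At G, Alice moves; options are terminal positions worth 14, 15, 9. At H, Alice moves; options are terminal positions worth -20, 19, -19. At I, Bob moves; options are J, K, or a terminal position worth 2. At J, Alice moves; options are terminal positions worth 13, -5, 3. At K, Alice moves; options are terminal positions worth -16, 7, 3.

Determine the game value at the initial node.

C (Alice): max(3, -17, 8) = 8
D (Alice): max(9, 1, 12) = 12
E (Alice): max(-2, -3, 8) = 8
B (Bob): min(8, 12, 8) = 8
G (Alice): max(14, 15, 9) = 15
H (Alice): max(-20, 19, -19) = 19
F (Bob): min(15, 19, -15) = -15
J (Alice): max(13, -5, 3) = 13
K (Alice): max(-16, 7, 3) = 7
I (Bob): min(13, 7, 2) = 2
Root (Alice): max(8, -15, 2) = 8

8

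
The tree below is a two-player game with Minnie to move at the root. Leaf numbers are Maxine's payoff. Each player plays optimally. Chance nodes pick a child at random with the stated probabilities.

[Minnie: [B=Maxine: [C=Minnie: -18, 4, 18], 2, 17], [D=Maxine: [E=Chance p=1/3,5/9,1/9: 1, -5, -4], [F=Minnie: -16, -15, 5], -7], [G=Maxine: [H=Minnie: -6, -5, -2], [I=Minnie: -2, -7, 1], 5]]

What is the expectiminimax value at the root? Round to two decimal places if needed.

-2.89

C (Minnie): min(-18, 4, 18) = -18
B (Maxine): max(-18, 2, 17) = 17
E (Chance): 1/3·1 + 5/9·-5 + 1/9·-4 = -2.89
F (Minnie): min(-16, -15, 5) = -16
D (Maxine): max(-2.89, -16, -7) = -2.89
H (Minnie): min(-6, -5, -2) = -6
I (Minnie): min(-2, -7, 1) = -7
G (Maxine): max(-6, -7, 5) = 5
Root (Minnie): min(17, -2.89, 5) = -2.89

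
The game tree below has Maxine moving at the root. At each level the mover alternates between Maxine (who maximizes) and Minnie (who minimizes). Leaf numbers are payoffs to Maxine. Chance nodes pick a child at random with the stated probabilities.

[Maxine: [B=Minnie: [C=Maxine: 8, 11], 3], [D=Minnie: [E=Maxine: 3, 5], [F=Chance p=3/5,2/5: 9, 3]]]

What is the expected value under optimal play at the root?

C (Maxine): max(8, 11) = 11
B (Minnie): min(11, 3) = 3
E (Maxine): max(3, 5) = 5
F (Chance): 3/5·9 + 2/5·3 = 6.6
D (Minnie): min(5, 6.6) = 5
Root (Maxine): max(3, 5) = 5

5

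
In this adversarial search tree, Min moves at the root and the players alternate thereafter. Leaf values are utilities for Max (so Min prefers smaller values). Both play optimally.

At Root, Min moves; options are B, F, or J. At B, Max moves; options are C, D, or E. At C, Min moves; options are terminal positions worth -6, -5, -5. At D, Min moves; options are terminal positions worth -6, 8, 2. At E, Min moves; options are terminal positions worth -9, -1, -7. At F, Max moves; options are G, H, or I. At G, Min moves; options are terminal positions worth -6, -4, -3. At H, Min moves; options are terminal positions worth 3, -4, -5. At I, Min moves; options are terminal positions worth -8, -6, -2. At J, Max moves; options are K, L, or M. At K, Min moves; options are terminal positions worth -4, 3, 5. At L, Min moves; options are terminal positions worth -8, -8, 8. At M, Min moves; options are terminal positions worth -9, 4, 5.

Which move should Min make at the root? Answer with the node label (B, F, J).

B

C (Min): min(-6, -5, -5) = -6
D (Min): min(-6, 8, 2) = -6
E (Min): min(-9, -1, -7) = -9
B (Max): max(-6, -6, -9) = -6
G (Min): min(-6, -4, -3) = -6
H (Min): min(3, -4, -5) = -5
I (Min): min(-8, -6, -2) = -8
F (Max): max(-6, -5, -8) = -5
K (Min): min(-4, 3, 5) = -4
L (Min): min(-8, -8, 8) = -8
M (Min): min(-9, 4, 5) = -9
J (Max): max(-4, -8, -9) = -4
Root (Min): min(-6, -5, -4) = -6
Min picks the child with the lowest value: B (value -6).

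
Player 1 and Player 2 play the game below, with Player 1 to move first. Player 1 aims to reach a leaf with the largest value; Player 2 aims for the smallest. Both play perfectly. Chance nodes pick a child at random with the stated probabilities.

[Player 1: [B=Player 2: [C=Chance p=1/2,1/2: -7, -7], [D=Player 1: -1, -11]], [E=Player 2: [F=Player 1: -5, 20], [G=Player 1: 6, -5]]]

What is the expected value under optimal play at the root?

6

C (Chance): 1/2·-7 + 1/2·-7 = -7
D (Player 1): max(-1, -11) = -1
B (Player 2): min(-7, -1) = -7
F (Player 1): max(-5, 20) = 20
G (Player 1): max(6, -5) = 6
E (Player 2): min(20, 6) = 6
Root (Player 1): max(-7, 6) = 6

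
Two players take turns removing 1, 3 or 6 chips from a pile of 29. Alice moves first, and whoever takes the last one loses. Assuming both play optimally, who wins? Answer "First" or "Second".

W/L table (W = player to move can force a win):
i:   0  1  2  3  4  5  6  7  8  9 10 11 12 13 14 15 16 17 18 19 20 21 22 23 24 25 26 27 28 29
     W  L  W  L  W  L  W  W  W  W  L  W  L  W  L  W  W  W  W  L  W  L  W  L  W  W  W  W  L  W
Position 29 is W, so the first player wins.

First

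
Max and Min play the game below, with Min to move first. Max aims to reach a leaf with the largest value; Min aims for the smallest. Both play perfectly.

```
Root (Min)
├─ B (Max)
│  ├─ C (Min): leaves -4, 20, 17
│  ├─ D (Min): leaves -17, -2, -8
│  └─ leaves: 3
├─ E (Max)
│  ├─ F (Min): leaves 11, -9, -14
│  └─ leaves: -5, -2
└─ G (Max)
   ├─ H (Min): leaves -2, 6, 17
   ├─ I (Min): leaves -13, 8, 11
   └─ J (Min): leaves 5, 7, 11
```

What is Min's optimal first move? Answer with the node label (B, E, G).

E

C (Min): min(-4, 20, 17) = -4
D (Min): min(-17, -2, -8) = -17
B (Max): max(-4, -17, 3) = 3
F (Min): min(11, -9, -14) = -14
E (Max): max(-14, -5, -2) = -2
H (Min): min(-2, 6, 17) = -2
I (Min): min(-13, 8, 11) = -13
J (Min): min(5, 7, 11) = 5
G (Max): max(-2, -13, 5) = 5
Root (Min): min(3, -2, 5) = -2
Min picks the child with the lowest value: E (value -2).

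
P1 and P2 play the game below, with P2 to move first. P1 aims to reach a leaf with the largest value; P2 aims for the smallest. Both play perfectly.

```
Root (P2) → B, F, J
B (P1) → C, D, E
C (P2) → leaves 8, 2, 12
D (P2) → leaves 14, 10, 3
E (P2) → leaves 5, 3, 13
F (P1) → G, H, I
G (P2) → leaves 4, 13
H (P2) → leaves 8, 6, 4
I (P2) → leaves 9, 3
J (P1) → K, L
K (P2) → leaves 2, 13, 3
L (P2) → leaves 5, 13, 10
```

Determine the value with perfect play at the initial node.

3

C (P2): min(8, 2, 12) = 2
D (P2): min(14, 10, 3) = 3
E (P2): min(5, 3, 13) = 3
B (P1): max(2, 3, 3) = 3
G (P2): min(4, 13) = 4
H (P2): min(8, 6, 4) = 4
I (P2): min(9, 3) = 3
F (P1): max(4, 4, 3) = 4
K (P2): min(2, 13, 3) = 2
L (P2): min(5, 13, 10) = 5
J (P1): max(2, 5) = 5
Root (P2): min(3, 4, 5) = 3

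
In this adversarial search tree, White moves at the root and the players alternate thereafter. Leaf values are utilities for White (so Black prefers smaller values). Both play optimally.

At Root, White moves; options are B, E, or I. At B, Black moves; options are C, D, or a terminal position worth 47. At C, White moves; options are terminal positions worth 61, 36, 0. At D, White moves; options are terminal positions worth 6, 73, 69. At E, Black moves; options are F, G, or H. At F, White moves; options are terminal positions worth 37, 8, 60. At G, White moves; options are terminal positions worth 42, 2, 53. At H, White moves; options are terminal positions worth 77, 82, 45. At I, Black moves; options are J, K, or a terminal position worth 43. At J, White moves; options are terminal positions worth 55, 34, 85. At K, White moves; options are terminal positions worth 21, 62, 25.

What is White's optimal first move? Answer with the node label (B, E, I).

C (White): max(61, 36, 0) = 61
D (White): max(6, 73, 69) = 73
B (Black): min(61, 73, 47) = 47
F (White): max(37, 8, 60) = 60
G (White): max(42, 2, 53) = 53
H (White): max(77, 82, 45) = 82
E (Black): min(60, 53, 82) = 53
J (White): max(55, 34, 85) = 85
K (White): max(21, 62, 25) = 62
I (Black): min(85, 62, 43) = 43
Root (White): max(47, 53, 43) = 53
White picks the child with the highest value: E (value 53).

E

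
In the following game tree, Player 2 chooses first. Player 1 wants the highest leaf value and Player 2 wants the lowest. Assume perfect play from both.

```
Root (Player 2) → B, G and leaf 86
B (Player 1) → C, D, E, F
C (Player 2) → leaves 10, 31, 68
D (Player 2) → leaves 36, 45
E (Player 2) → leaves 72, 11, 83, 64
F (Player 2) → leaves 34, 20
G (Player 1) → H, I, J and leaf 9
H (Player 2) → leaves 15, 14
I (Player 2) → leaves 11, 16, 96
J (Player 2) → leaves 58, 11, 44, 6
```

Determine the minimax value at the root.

C (Player 2): min(10, 31, 68) = 10
D (Player 2): min(36, 45) = 36
E (Player 2): min(72, 11, 83, 64) = 11
F (Player 2): min(34, 20) = 20
B (Player 1): max(10, 36, 11, 20) = 36
H (Player 2): min(15, 14) = 14
I (Player 2): min(11, 16, 96) = 11
J (Player 2): min(58, 11, 44, 6) = 6
G (Player 1): max(14, 11, 6, 9) = 14
Root (Player 2): min(36, 14, 86) = 14

14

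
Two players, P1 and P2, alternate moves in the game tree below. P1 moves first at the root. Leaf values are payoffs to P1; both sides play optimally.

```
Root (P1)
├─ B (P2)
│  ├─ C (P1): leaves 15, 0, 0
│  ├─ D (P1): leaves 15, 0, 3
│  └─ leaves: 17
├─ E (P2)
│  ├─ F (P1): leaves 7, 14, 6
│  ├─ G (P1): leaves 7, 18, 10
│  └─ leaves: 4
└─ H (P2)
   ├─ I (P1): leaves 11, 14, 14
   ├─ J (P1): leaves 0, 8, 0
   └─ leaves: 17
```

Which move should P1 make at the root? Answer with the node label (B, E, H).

B

C (P1): max(15, 0, 0) = 15
D (P1): max(15, 0, 3) = 15
B (P2): min(15, 15, 17) = 15
F (P1): max(7, 14, 6) = 14
G (P1): max(7, 18, 10) = 18
E (P2): min(14, 18, 4) = 4
I (P1): max(11, 14, 14) = 14
J (P1): max(0, 8, 0) = 8
H (P2): min(14, 8, 17) = 8
Root (P1): max(15, 4, 8) = 15
P1 picks the child with the highest value: B (value 15).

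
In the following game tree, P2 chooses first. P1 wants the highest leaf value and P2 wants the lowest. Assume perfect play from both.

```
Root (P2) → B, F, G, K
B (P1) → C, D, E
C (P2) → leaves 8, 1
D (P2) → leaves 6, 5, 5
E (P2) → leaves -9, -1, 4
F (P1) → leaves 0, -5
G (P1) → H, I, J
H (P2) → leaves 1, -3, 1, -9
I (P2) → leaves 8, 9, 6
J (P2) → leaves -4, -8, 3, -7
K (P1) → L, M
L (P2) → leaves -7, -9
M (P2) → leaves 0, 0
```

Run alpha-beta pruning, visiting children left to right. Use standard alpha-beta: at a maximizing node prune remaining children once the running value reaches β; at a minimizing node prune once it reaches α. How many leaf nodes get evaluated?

19

C [α=-∞,β=+∞]: v=1
D [α=1,β=+∞]: v=5
E [α=5,β=+∞]: v=-9 after child 1 ≤ α → α-cutoff, skip 2
B [α=-∞,β=+∞]: v=5
F [α=-∞,β=5]: v=0
H [α=-∞,β=0]: v=-9
I [α=-9,β=0]: v=6
G [α=-∞,β=0]: v=6 after child 2 ≥ β → β-cutoff, skip 1
L [α=-∞,β=0]: v=-9
M [α=-9,β=0]: v=0
K [α=-∞,β=0]: v=0
Root [α=-∞,β=+∞]: v=0
Leaves evaluated: 19 of 25.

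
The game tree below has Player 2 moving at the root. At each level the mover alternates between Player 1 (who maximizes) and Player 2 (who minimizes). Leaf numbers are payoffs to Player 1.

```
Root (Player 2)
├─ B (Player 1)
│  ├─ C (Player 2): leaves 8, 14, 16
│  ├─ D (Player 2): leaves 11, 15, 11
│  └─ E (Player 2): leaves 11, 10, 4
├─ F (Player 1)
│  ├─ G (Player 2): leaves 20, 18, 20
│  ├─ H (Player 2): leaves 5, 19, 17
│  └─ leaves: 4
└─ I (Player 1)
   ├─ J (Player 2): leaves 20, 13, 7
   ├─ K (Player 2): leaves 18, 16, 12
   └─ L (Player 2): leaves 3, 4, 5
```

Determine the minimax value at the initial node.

11

C (Player 2): min(8, 14, 16) = 8
D (Player 2): min(11, 15, 11) = 11
E (Player 2): min(11, 10, 4) = 4
B (Player 1): max(8, 11, 4) = 11
G (Player 2): min(20, 18, 20) = 18
H (Player 2): min(5, 19, 17) = 5
F (Player 1): max(18, 5, 4) = 18
J (Player 2): min(20, 13, 7) = 7
K (Player 2): min(18, 16, 12) = 12
L (Player 2): min(3, 4, 5) = 3
I (Player 1): max(7, 12, 3) = 12
Root (Player 2): min(11, 18, 12) = 11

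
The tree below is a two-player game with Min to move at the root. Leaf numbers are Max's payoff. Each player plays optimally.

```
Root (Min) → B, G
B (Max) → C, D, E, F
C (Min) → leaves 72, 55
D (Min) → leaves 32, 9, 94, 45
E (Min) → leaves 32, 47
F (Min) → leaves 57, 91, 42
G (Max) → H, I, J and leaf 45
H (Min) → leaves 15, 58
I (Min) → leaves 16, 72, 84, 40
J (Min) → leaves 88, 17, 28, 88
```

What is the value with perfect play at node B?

55

C: min(72, 55) = 55
D: min(32, 9, 94, 45) = 9
E: min(32, 47) = 32
F: min(57, 91, 42) = 42
B: max(55, 9, 32, 42) = 55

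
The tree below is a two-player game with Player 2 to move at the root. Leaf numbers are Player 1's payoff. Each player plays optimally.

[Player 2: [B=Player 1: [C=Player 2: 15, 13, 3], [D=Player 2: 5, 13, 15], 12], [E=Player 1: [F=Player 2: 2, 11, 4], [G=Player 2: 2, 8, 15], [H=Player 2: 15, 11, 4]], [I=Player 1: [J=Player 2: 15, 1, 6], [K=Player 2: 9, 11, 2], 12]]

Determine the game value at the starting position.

C (Player 2): min(15, 13, 3) = 3
D (Player 2): min(5, 13, 15) = 5
B (Player 1): max(3, 5, 12) = 12
F (Player 2): min(2, 11, 4) = 2
G (Player 2): min(2, 8, 15) = 2
H (Player 2): min(15, 11, 4) = 4
E (Player 1): max(2, 2, 4) = 4
J (Player 2): min(15, 1, 6) = 1
K (Player 2): min(9, 11, 2) = 2
I (Player 1): max(1, 2, 12) = 12
Root (Player 2): min(12, 4, 12) = 4

4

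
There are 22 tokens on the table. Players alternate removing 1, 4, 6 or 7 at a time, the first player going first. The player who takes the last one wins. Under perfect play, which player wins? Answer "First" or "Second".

First

i:   0  1  2  3  4  5  6  7  8  9 10 11 12 13 14 15 16 17 18 19 20 21 22
     L  W  L  W  W  L  W  W  W  W  L  W  W  L  W  L  W  W  L  W  W  W  W
Position 22 is W, so the first player wins.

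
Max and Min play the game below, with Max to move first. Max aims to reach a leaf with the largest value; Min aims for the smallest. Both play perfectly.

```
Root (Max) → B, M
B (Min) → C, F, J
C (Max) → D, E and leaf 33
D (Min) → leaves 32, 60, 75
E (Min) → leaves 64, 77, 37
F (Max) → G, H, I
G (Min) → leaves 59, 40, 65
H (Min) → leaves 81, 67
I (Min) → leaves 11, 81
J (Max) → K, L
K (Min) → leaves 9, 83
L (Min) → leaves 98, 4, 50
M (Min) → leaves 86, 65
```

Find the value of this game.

65

D (Min): min(32, 60, 75) = 32
E (Min): min(64, 77, 37) = 37
C (Max): max(32, 37, 33) = 37
G (Min): min(59, 40, 65) = 40
H (Min): min(81, 67) = 67
I (Min): min(11, 81) = 11
F (Max): max(40, 67, 11) = 67
K (Min): min(9, 83) = 9
L (Min): min(98, 4, 50) = 4
J (Max): max(9, 4) = 9
B (Min): min(37, 67, 9) = 9
M (Min): min(86, 65) = 65
Root (Max): max(9, 65) = 65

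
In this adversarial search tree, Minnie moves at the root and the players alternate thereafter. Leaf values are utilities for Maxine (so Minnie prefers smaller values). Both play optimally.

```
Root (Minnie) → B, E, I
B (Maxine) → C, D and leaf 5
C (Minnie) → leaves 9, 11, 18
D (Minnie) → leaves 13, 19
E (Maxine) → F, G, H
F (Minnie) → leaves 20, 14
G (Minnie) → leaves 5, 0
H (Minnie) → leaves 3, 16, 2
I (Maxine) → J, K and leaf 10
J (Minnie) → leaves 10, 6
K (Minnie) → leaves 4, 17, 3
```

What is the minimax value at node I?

J: min(10, 6) = 6
K: min(4, 17, 3) = 3
I: max(6, 3, 10) = 10

10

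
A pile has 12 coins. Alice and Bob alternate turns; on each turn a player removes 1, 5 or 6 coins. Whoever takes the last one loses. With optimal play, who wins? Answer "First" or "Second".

Compute winning (W) and losing (L) positions by backward induction:
i:   0  1  2  3  4  5  6  7  8  9 10 11 12
     W  L  W  L  W  L  W  W  W  W  W  W  L
Position 12 is L, so the second player wins.

Second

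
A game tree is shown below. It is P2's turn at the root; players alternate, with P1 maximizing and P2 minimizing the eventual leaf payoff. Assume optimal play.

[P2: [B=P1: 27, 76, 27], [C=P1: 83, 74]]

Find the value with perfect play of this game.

B (P1): max(27, 76, 27) = 76
C (P1): max(83, 74) = 83
Root (P2): min(76, 83) = 76

76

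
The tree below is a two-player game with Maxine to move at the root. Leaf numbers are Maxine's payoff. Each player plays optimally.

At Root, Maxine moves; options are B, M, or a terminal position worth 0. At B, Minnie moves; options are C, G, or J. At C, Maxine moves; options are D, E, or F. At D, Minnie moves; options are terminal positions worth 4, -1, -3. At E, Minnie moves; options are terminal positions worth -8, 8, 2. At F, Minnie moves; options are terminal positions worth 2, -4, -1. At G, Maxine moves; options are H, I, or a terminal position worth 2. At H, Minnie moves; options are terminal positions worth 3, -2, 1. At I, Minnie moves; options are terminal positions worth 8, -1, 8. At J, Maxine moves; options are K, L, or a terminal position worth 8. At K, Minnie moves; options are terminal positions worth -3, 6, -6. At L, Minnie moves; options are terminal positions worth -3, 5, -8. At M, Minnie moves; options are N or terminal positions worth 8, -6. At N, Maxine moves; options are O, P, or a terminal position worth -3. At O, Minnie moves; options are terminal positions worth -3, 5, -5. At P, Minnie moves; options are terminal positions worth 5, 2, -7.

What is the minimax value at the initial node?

0

D (Minnie): min(4, -1, -3) = -3
E (Minnie): min(-8, 8, 2) = -8
F (Minnie): min(2, -4, -1) = -4
C (Maxine): max(-3, -8, -4) = -3
H (Minnie): min(3, -2, 1) = -2
I (Minnie): min(8, -1, 8) = -1
G (Maxine): max(-2, -1, 2) = 2
K (Minnie): min(-3, 6, -6) = -6
L (Minnie): min(-3, 5, -8) = -8
J (Maxine): max(-6, -8, 8) = 8
B (Minnie): min(-3, 2, 8) = -3
O (Minnie): min(-3, 5, -5) = -5
P (Minnie): min(5, 2, -7) = -7
N (Maxine): max(-5, -7, -3) = -3
M (Minnie): min(-3, 8, -6) = -6
Root (Maxine): max(-3, -6, 0) = 0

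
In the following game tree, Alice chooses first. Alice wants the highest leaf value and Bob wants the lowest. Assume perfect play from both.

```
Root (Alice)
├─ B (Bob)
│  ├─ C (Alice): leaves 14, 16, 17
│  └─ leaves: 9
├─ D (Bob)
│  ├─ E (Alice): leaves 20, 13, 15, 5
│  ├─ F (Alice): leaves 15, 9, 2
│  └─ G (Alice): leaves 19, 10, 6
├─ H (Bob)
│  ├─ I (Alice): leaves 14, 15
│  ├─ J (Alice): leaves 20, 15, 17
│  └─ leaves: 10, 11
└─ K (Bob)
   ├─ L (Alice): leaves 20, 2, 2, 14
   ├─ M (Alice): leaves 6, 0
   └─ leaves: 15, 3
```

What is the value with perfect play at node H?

I: max(14, 15) = 15
J: max(20, 15, 17) = 20
H: min(15, 20, 10, 11) = 10

10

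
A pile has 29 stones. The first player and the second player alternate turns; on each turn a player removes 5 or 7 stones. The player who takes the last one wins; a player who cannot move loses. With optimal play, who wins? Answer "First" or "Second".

Compute winning (W) and losing (L) positions by backward induction:
i:   0  1  2  3  4  5  6  7  8  9 10 11 12 13 14 15 16 17 18 19 20 21 22 23 24 25 26 27 28 29
     L  L  L  L  L  W  W  W  W  W  W  W  L  L  L  L  L  W  W  W  W  W  W  W  L  L  L  L  L  W
Position 29 is W, so the first player wins.

First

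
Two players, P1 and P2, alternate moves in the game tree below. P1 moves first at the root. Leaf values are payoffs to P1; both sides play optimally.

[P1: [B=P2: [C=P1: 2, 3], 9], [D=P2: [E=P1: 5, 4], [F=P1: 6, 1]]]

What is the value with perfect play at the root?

C (P1): max(2, 3) = 3
B (P2): min(3, 9) = 3
E (P1): max(5, 4) = 5
F (P1): max(6, 1) = 6
D (P2): min(5, 6) = 5
Root (P1): max(3, 5) = 5

5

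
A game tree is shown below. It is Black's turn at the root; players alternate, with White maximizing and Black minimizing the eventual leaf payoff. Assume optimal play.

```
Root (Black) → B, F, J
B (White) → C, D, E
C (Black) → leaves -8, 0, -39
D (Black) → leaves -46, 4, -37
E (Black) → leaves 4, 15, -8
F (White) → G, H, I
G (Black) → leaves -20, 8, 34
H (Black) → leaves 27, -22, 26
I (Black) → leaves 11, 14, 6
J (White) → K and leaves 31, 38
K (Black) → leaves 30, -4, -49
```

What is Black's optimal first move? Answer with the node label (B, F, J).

C (Black): min(-8, 0, -39) = -39
D (Black): min(-46, 4, -37) = -46
E (Black): min(4, 15, -8) = -8
B (White): max(-39, -46, -8) = -8
G (Black): min(-20, 8, 34) = -20
H (Black): min(27, -22, 26) = -22
I (Black): min(11, 14, 6) = 6
F (White): max(-20, -22, 6) = 6
K (Black): min(30, -4, -49) = -49
J (White): max(-49, 31, 38) = 38
Root (Black): min(-8, 6, 38) = -8
Black picks the child with the lowest value: B (value -8).

B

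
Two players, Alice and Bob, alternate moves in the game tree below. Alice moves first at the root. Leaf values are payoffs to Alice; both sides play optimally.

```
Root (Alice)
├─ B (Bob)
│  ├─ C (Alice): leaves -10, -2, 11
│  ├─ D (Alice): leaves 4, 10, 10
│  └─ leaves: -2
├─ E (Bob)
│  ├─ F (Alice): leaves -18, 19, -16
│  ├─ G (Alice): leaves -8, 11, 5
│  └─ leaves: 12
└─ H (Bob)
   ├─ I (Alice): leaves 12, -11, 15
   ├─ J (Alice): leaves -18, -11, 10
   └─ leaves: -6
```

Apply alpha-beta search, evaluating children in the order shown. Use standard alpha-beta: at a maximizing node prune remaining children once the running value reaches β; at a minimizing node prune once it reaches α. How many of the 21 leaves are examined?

C [α=-∞,β=+∞]: v=11
D [α=-∞,β=11]: v=10
B [α=-∞,β=+∞]: v=-2
F [α=-2,β=+∞]: v=19
G [α=-2,β=19]: v=11
E [α=-2,β=+∞]: v=11
I [α=11,β=+∞]: v=15
J [α=11,β=15]: v=10
H [α=11,β=+∞]: v=10 after child 2 ≤ α → α-cutoff, skip 1
Root [α=-∞,β=+∞]: v=11
Leaves evaluated: 20 of 21.

20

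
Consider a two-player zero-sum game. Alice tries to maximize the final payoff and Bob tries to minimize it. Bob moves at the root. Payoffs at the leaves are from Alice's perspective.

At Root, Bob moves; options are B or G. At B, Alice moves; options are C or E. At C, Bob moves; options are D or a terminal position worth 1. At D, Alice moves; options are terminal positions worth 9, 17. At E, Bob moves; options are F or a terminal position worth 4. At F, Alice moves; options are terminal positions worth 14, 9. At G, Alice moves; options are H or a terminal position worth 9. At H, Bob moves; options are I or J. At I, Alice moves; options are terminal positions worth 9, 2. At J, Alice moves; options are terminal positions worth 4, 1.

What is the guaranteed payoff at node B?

4

D: max(9, 17) = 17
C: min(17, 1) = 1
F: max(14, 9) = 14
E: min(14, 4) = 4
B: max(1, 4) = 4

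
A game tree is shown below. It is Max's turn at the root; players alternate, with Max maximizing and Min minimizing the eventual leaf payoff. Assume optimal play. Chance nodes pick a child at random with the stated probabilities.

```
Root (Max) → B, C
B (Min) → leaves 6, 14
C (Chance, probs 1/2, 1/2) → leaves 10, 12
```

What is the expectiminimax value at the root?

11

B (Min): min(6, 14) = 6
C (Chance): 1/2·10 + 1/2·12 = 11
Root (Max): max(6, 11) = 11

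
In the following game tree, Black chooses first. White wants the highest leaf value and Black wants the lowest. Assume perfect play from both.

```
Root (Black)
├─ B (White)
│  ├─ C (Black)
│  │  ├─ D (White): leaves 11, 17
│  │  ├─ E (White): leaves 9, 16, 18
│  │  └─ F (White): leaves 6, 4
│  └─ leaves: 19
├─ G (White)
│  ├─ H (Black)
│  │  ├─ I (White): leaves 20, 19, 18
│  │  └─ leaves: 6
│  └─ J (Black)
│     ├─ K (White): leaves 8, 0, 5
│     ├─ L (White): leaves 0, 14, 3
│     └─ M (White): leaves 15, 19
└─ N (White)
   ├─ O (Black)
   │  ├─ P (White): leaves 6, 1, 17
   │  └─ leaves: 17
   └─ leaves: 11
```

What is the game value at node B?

D: max(11, 17) = 17
E: max(9, 16, 18) = 18
F: max(6, 4) = 6
C: min(17, 18, 6) = 6
B: max(6, 19) = 19

19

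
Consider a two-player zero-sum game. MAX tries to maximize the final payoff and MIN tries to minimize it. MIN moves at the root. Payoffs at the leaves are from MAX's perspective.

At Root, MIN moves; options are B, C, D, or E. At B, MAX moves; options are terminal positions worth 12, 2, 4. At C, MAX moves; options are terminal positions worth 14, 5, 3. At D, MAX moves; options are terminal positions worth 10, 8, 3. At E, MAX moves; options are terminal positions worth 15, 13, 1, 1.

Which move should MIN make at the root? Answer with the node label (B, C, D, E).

B (MAX): max(12, 2, 4) = 12
C (MAX): max(14, 5, 3) = 14
D (MAX): max(10, 8, 3) = 10
E (MAX): max(15, 13, 1, 1) = 15
Root (MIN): min(12, 14, 10, 15) = 10
MIN picks the child with the lowest value: D (value 10).

D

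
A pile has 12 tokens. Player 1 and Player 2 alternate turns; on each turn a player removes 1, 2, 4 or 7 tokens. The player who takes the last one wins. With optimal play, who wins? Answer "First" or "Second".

W/L table (W = player to move can force a win):
i:   0  1  2  3  4  5  6  7  8  9 10 11 12
     L  W  W  L  W  W  L  W  W  L  W  W  L
Position 12 is L, so the second player wins.

Second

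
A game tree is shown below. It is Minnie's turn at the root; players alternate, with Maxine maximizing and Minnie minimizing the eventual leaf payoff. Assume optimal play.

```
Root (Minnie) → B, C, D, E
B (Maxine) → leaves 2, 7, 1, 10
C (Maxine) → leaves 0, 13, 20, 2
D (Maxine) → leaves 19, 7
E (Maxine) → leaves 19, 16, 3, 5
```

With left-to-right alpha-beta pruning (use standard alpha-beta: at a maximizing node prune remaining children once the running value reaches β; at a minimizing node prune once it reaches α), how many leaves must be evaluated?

B [α=-∞,β=+∞]: v=10
C [α=-∞,β=10]: v=13 after child 2 ≥ β → β-cutoff, skip 2
D [α=-∞,β=10]: v=19 after child 1 ≥ β → β-cutoff, skip 1
E [α=-∞,β=10]: v=19 after child 1 ≥ β → β-cutoff, skip 3
Root [α=-∞,β=+∞]: v=10
Leaves evaluated: 8 of 14.

8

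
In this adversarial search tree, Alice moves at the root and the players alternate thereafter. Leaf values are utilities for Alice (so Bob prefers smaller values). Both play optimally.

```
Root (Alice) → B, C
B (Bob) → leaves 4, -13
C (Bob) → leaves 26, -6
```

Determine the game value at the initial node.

-6

B (Bob): min(4, -13) = -13
C (Bob): min(26, -6) = -6
Root (Alice): max(-13, -6) = -6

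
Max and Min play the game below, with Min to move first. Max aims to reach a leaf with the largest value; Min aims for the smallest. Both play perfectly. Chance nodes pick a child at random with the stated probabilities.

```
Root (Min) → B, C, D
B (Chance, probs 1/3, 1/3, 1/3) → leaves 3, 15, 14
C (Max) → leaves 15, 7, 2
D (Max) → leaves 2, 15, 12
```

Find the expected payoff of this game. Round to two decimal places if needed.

10.67

B (Chance): 1/3·3 + 1/3·15 + 1/3·14 = 10.67
C (Max): max(15, 7, 2) = 15
D (Max): max(2, 15, 12) = 15
Root (Min): min(10.67, 15, 15) = 10.67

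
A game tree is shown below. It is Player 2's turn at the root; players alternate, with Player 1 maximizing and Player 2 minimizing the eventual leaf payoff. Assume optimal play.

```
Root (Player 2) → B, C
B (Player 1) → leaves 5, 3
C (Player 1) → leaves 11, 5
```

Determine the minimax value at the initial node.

5

B (Player 1): max(5, 3) = 5
C (Player 1): max(11, 5) = 11
Root (Player 2): min(5, 11) = 5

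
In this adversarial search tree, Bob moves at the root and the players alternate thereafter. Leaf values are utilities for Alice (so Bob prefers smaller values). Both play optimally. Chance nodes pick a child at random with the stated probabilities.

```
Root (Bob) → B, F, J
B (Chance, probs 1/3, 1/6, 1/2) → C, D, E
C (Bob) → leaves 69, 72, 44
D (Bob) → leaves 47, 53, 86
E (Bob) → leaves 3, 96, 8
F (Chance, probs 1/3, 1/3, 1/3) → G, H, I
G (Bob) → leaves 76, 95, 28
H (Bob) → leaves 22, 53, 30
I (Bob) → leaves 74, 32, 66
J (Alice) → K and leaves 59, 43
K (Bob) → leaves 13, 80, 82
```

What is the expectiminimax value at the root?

C (Bob): min(69, 72, 44) = 44
D (Bob): min(47, 53, 86) = 47
E (Bob): min(3, 96, 8) = 3
B (Chance): 1/3·44 + 1/6·47 + 1/2·3 = 24
G (Bob): min(76, 95, 28) = 28
H (Bob): min(22, 53, 30) = 22
I (Bob): min(74, 32, 66) = 32
F (Chance): 1/3·28 + 1/3·22 + 1/3·32 = 27.33
K (Bob): min(13, 80, 82) = 13
J (Alice): max(13, 59, 43) = 59
Root (Bob): min(24, 27.33, 59) = 24

24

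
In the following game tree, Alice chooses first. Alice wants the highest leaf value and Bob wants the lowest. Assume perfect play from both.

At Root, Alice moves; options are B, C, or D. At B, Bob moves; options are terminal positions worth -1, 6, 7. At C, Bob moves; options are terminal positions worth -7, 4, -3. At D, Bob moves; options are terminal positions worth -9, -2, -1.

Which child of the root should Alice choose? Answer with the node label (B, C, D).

B (Bob): min(-1, 6, 7) = -1
C (Bob): min(-7, 4, -3) = -7
D (Bob): min(-9, -2, -1) = -9
Root (Alice): max(-1, -7, -9) = -1
Alice picks the child with the highest value: B (value -1).

B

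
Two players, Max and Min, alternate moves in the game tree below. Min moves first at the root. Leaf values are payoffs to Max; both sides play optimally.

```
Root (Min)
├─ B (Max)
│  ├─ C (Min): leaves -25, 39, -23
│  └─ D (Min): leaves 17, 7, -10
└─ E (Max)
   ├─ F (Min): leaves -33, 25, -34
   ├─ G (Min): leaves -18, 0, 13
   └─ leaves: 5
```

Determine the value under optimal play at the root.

-10

C (Min): min(-25, 39, -23) = -25
D (Min): min(17, 7, -10) = -10
B (Max): max(-25, -10) = -10
F (Min): min(-33, 25, -34) = -34
G (Min): min(-18, 0, 13) = -18
E (Max): max(-34, -18, 5) = 5
Root (Min): min(-10, 5) = -10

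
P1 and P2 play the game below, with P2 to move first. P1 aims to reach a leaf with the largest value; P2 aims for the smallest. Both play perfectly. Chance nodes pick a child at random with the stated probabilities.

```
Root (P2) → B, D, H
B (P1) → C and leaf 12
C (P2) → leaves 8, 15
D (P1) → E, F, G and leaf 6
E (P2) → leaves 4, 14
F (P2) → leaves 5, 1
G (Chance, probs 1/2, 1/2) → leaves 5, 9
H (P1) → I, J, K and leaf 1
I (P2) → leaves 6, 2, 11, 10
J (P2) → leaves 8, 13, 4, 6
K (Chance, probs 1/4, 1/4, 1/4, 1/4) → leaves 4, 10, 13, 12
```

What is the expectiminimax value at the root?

7

C (P2): min(8, 15) = 8
B (P1): max(8, 12) = 12
E (P2): min(4, 14) = 4
F (P2): min(5, 1) = 1
G (Chance): 1/2·5 + 1/2·9 = 7
D (P1): max(4, 1, 7, 6) = 7
I (P2): min(6, 2, 11, 10) = 2
J (P2): min(8, 13, 4, 6) = 4
K (Chance): 1/4·4 + 1/4·10 + 1/4·13 + 1/4·12 = 9.75
H (P1): max(2, 4, 9.75, 1) = 9.75
Root (P2): min(12, 7, 9.75) = 7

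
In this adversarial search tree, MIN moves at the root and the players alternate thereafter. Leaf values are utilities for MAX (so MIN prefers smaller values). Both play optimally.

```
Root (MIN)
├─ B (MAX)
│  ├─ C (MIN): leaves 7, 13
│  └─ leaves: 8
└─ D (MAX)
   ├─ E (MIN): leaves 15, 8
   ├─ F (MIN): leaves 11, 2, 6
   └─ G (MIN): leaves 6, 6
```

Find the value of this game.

C (MIN): min(7, 13) = 7
B (MAX): max(7, 8) = 8
E (MIN): min(15, 8) = 8
F (MIN): min(11, 2, 6) = 2
G (MIN): min(6, 6) = 6
D (MAX): max(8, 2, 6) = 8
Root (MIN): min(8, 8) = 8

8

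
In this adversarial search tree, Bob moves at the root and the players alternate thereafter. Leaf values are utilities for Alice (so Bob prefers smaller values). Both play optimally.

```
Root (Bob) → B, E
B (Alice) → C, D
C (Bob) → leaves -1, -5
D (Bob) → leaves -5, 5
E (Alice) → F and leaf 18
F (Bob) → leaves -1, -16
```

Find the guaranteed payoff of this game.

C (Bob): min(-1, -5) = -5
D (Bob): min(-5, 5) = -5
B (Alice): max(-5, -5) = -5
F (Bob): min(-1, -16) = -16
E (Alice): max(-16, 18) = 18
Root (Bob): min(-5, 18) = -5

-5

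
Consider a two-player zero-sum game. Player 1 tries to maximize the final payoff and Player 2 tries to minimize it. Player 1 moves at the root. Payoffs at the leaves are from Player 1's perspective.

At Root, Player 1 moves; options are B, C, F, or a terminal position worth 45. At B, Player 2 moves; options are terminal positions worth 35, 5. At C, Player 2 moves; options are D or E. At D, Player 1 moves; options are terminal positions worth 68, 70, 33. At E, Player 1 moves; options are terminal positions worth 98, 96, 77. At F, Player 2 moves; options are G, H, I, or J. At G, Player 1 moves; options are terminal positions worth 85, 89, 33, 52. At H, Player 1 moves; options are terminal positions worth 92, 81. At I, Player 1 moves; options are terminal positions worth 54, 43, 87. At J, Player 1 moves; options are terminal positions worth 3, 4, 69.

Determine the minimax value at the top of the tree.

B (Player 2): min(35, 5) = 5
D (Player 1): max(68, 70, 33) = 70
E (Player 1): max(98, 96, 77) = 98
C (Player 2): min(70, 98) = 70
G (Player 1): max(85, 89, 33, 52) = 89
H (Player 1): max(92, 81) = 92
I (Player 1): max(54, 43, 87) = 87
J (Player 1): max(3, 4, 69) = 69
F (Player 2): min(89, 92, 87, 69) = 69
Root (Player 1): max(5, 70, 69, 45) = 70

70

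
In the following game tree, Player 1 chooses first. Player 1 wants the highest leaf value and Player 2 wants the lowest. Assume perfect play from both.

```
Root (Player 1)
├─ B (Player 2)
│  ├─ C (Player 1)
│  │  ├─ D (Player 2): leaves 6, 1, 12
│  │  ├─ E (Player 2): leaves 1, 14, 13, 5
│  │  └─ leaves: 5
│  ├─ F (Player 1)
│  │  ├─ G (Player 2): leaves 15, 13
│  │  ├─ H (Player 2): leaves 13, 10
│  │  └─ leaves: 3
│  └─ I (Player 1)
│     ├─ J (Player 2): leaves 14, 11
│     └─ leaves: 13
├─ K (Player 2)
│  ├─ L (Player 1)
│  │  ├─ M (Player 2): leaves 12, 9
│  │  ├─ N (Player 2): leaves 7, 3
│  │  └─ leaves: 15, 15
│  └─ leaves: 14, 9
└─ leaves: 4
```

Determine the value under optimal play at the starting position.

9

D (Player 2): min(6, 1, 12) = 1
E (Player 2): min(1, 14, 13, 5) = 1
C (Player 1): max(1, 1, 5) = 5
G (Player 2): min(15, 13) = 13
H (Player 2): min(13, 10) = 10
F (Player 1): max(13, 10, 3) = 13
J (Player 2): min(14, 11) = 11
I (Player 1): max(11, 13) = 13
B (Player 2): min(5, 13, 13) = 5
M (Player 2): min(12, 9) = 9
N (Player 2): min(7, 3) = 3
L (Player 1): max(9, 3, 15, 15) = 15
K (Player 2): min(15, 14, 9) = 9
Root (Player 1): max(5, 9, 4) = 9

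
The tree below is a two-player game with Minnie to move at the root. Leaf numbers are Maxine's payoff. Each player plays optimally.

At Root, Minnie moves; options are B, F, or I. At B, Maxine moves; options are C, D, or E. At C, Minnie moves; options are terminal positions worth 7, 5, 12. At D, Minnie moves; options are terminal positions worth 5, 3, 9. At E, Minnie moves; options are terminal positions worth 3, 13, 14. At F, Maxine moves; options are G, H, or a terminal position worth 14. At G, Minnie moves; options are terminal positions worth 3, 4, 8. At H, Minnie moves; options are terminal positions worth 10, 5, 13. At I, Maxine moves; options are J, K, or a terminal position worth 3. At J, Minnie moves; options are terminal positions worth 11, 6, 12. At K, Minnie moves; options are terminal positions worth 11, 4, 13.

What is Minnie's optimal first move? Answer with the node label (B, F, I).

C (Minnie): min(7, 5, 12) = 5
D (Minnie): min(5, 3, 9) = 3
E (Minnie): min(3, 13, 14) = 3
B (Maxine): max(5, 3, 3) = 5
G (Minnie): min(3, 4, 8) = 3
H (Minnie): min(10, 5, 13) = 5
F (Maxine): max(3, 5, 14) = 14
J (Minnie): min(11, 6, 12) = 6
K (Minnie): min(11, 4, 13) = 4
I (Maxine): max(6, 4, 3) = 6
Root (Minnie): min(5, 14, 6) = 5
Minnie picks the child with the lowest value: B (value 5).

B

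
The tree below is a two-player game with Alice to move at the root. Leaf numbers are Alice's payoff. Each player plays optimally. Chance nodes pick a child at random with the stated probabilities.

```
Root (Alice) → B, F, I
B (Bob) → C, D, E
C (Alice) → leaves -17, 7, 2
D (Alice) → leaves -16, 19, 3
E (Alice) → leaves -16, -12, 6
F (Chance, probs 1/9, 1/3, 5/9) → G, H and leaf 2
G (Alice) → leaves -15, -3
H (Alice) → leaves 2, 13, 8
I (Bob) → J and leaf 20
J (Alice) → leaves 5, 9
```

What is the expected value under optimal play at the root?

C (Alice): max(-17, 7, 2) = 7
D (Alice): max(-16, 19, 3) = 19
E (Alice): max(-16, -12, 6) = 6
B (Bob): min(7, 19, 6) = 6
G (Alice): max(-15, -3) = -3
H (Alice): max(2, 13, 8) = 13
F (Chance): 1/9·-3 + 1/3·13 + 5/9·2 = 5.11
J (Alice): max(5, 9) = 9
I (Bob): min(9, 20) = 9
Root (Alice): max(6, 5.11, 9) = 9

9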